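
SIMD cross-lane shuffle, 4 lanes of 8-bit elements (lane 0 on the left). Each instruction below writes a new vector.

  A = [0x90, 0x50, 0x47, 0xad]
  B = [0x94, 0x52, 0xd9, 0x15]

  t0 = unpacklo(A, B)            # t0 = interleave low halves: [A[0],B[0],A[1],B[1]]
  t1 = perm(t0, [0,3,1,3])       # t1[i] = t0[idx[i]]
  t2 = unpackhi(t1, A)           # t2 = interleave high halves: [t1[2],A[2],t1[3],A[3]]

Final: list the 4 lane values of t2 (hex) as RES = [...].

RES = [0x94, 0x47, 0x52, 0xad]

t0 = [0x90, 0x94, 0x50, 0x52]
t1 = [0x90, 0x52, 0x94, 0x52]
t2 = [0x94, 0x47, 0x52, 0xad]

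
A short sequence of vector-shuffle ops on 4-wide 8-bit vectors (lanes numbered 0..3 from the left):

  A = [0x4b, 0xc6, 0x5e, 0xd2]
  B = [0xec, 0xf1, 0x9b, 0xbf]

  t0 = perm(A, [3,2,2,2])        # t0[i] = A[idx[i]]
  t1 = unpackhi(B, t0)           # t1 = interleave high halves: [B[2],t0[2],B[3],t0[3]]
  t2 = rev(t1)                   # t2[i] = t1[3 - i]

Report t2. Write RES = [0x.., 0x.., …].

  t0: d2 5e 5e 5e
  t1: 9b 5e bf 5e
  t2: 5e bf 5e 9b

RES = [0x5e, 0xbf, 0x5e, 0x9b]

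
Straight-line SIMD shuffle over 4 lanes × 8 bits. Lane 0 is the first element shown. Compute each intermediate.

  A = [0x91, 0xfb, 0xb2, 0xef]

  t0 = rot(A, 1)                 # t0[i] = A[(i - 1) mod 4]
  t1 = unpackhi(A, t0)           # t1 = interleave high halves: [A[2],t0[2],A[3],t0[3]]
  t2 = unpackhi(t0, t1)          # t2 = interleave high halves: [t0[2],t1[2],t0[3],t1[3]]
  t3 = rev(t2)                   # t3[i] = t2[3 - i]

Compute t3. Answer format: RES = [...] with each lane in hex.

RES = [0xb2, 0xb2, 0xef, 0xfb]

  t0: ef 91 fb b2
  t1: b2 fb ef b2
  t2: fb ef b2 b2
  t3: b2 b2 ef fb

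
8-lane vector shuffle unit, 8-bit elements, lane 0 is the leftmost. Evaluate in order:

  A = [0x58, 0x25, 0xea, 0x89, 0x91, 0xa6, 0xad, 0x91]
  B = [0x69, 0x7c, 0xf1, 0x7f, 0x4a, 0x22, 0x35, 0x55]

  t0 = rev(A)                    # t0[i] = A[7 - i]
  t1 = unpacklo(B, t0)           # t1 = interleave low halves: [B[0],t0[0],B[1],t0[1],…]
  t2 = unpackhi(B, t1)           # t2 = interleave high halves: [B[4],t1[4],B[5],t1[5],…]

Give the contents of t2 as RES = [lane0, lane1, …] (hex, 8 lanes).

RES = [0x4a, 0xf1, 0x22, 0xa6, 0x35, 0x7f, 0x55, 0x91]

t0 = [0x91, 0xad, 0xa6, 0x91, 0x89, 0xea, 0x25, 0x58]
t1 = [0x69, 0x91, 0x7c, 0xad, 0xf1, 0xa6, 0x7f, 0x91]
t2 = [0x4a, 0xf1, 0x22, 0xa6, 0x35, 0x7f, 0x55, 0x91]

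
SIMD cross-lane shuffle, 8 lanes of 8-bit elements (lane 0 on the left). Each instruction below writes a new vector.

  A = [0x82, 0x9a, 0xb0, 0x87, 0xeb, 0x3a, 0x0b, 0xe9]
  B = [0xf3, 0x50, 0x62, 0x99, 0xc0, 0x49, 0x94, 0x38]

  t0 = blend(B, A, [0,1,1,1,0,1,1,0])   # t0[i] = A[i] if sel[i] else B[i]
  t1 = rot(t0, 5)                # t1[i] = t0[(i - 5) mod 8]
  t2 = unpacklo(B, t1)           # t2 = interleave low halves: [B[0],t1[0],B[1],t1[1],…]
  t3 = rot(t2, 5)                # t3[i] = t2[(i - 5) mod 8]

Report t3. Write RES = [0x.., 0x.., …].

  t0: f3 9a b0 87 c0 3a 0b 38
  t1: 87 c0 3a 0b 38 f3 9a b0
  t2: f3 87 50 c0 62 3a 99 0b
  t3: c0 62 3a 99 0b f3 87 50

RES = [0xc0, 0x62, 0x3a, 0x99, 0x0b, 0xf3, 0x87, 0x50]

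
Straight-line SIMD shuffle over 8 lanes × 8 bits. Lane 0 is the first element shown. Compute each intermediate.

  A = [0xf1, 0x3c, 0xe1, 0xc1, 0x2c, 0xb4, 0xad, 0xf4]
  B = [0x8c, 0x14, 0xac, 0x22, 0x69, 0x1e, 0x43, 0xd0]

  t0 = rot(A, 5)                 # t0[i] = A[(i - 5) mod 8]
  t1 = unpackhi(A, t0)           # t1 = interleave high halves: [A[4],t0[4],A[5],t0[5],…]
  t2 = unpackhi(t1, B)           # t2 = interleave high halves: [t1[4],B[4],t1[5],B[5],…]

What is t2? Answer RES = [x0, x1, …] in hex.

t0 = [0xc1, 0x2c, 0xb4, 0xad, 0xf4, 0xf1, 0x3c, 0xe1]
t1 = [0x2c, 0xf4, 0xb4, 0xf1, 0xad, 0x3c, 0xf4, 0xe1]
t2 = [0xad, 0x69, 0x3c, 0x1e, 0xf4, 0x43, 0xe1, 0xd0]

RES = [0xad, 0x69, 0x3c, 0x1e, 0xf4, 0x43, 0xe1, 0xd0]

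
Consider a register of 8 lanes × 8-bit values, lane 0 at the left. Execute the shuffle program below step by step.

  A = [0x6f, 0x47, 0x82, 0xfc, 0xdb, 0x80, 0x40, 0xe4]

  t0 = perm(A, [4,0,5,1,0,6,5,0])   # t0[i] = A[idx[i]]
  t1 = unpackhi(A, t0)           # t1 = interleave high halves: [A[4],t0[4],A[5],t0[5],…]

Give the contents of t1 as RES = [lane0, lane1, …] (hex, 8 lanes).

RES = [ 0xdb  0x6f  0x80  0x40  0x40  0x80  0xe4  0x6f ]

→ t0 |db|6f|80|47|6f|40|80|6f|
→ t1 |db|6f|80|40|40|80|e4|6f|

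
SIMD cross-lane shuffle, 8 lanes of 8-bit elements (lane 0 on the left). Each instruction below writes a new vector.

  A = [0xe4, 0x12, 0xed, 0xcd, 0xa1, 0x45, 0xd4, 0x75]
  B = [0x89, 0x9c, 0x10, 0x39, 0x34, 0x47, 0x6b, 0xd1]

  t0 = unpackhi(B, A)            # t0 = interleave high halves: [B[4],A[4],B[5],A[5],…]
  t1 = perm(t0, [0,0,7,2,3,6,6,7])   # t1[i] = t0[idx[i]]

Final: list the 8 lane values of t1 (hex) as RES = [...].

RES = [0x34, 0x34, 0x75, 0x47, 0x45, 0xd1, 0xd1, 0x75]

  t0: 34 a1 47 45 6b d4 d1 75
  t1: 34 34 75 47 45 d1 d1 75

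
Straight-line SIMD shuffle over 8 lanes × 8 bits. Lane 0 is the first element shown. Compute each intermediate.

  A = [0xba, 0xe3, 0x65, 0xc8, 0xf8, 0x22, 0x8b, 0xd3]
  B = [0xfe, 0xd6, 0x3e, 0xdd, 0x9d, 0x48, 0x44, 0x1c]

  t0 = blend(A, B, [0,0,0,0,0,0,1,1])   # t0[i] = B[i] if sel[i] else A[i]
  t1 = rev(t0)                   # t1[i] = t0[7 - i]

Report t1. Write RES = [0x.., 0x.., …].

RES = [ 0x1c  0x44  0x22  0xf8  0xc8  0x65  0xe3  0xba ]

  t0: ba e3 65 c8 f8 22 44 1c
  t1: 1c 44 22 f8 c8 65 e3 ba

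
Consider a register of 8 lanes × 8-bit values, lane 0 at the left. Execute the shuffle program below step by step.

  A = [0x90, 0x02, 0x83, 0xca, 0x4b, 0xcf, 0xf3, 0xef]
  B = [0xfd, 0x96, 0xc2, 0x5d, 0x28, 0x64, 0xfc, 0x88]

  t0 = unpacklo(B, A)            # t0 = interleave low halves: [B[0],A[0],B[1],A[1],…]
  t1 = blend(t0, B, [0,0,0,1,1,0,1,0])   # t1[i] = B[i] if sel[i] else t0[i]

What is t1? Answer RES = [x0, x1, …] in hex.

  t0: fd 90 96 02 c2 83 5d ca
  t1: fd 90 96 5d 28 83 fc ca

RES = [ 0xfd  0x90  0x96  0x5d  0x28  0x83  0xfc  0xca ]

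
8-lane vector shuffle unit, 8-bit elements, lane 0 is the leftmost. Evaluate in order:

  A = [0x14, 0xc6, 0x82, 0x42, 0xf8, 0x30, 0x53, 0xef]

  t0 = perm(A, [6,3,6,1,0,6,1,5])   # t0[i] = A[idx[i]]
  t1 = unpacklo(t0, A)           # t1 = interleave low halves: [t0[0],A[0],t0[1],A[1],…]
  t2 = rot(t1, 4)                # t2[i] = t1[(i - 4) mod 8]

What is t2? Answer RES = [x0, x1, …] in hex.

RES = [ 0x53  0x82  0xc6  0x42  0x53  0x14  0x42  0xc6 ]

  t0: 53 42 53 c6 14 53 c6 30
  t1: 53 14 42 c6 53 82 c6 42
  t2: 53 82 c6 42 53 14 42 c6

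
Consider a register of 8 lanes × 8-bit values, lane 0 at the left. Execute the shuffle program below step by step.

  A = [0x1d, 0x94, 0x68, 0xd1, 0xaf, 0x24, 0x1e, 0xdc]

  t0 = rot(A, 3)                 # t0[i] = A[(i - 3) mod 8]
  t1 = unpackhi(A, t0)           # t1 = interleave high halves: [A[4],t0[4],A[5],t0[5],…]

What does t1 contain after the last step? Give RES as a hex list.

→ t0 |24|1e|dc|1d|94|68|d1|af|
→ t1 |af|94|24|68|1e|d1|dc|af|

RES = [ 0xaf  0x94  0x24  0x68  0x1e  0xd1  0xdc  0xaf ]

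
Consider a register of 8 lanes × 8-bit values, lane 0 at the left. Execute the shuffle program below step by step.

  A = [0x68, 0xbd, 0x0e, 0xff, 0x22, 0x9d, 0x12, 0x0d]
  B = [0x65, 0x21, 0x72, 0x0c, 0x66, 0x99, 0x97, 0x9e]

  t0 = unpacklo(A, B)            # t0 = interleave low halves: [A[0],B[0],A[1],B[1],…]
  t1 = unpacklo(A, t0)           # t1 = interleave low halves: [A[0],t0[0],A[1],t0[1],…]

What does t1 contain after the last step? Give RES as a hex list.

t0 = [0x68, 0x65, 0xbd, 0x21, 0x0e, 0x72, 0xff, 0x0c]
t1 = [0x68, 0x68, 0xbd, 0x65, 0x0e, 0xbd, 0xff, 0x21]

RES = [ 0x68  0x68  0xbd  0x65  0x0e  0xbd  0xff  0x21 ]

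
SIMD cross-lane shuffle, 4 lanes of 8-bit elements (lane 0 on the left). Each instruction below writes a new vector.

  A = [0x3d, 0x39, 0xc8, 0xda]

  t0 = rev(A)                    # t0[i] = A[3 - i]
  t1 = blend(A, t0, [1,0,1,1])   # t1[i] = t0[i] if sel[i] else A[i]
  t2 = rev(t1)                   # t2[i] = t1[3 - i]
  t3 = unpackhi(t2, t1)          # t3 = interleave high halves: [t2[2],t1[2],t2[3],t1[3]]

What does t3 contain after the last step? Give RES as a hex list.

→ t0 |da|c8|39|3d|
→ t1 |da|39|39|3d|
→ t2 |3d|39|39|da|
→ t3 |39|39|da|3d|

RES = [0x39, 0x39, 0xda, 0x3d]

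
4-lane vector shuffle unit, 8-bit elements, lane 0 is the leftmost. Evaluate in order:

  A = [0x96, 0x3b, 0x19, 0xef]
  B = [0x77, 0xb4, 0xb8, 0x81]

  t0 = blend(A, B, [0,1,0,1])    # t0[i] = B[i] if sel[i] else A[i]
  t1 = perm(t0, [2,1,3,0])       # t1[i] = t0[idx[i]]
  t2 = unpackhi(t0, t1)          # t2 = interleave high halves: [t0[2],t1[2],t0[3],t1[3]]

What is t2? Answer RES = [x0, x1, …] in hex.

t0 = [0x96, 0xb4, 0x19, 0x81]
t1 = [0x19, 0xb4, 0x81, 0x96]
t2 = [0x19, 0x81, 0x81, 0x96]

RES = [0x19, 0x81, 0x81, 0x96]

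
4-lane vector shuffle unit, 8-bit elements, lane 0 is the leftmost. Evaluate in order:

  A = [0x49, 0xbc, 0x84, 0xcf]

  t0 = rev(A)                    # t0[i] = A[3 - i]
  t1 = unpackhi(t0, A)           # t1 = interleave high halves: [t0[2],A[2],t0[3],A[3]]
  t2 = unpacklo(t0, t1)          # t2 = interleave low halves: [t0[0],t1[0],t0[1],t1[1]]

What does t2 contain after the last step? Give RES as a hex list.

  t0: cf 84 bc 49
  t1: bc 84 49 cf
  t2: cf bc 84 84

RES = [0xcf, 0xbc, 0x84, 0x84]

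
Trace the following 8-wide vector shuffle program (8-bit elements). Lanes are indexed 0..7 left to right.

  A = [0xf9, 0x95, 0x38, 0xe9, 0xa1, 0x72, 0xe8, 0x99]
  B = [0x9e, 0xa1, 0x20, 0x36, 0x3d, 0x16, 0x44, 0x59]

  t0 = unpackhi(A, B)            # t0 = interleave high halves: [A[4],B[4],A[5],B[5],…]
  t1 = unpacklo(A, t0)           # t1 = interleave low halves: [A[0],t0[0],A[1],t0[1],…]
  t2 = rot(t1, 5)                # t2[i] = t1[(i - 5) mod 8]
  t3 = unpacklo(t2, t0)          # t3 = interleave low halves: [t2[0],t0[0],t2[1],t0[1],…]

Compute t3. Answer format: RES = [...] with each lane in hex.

RES = [ 0x3d  0xa1  0x38  0x3d  0x72  0x72  0xe9  0x16 ]

t0 = [0xa1, 0x3d, 0x72, 0x16, 0xe8, 0x44, 0x99, 0x59]
t1 = [0xf9, 0xa1, 0x95, 0x3d, 0x38, 0x72, 0xe9, 0x16]
t2 = [0x3d, 0x38, 0x72, 0xe9, 0x16, 0xf9, 0xa1, 0x95]
t3 = [0x3d, 0xa1, 0x38, 0x3d, 0x72, 0x72, 0xe9, 0x16]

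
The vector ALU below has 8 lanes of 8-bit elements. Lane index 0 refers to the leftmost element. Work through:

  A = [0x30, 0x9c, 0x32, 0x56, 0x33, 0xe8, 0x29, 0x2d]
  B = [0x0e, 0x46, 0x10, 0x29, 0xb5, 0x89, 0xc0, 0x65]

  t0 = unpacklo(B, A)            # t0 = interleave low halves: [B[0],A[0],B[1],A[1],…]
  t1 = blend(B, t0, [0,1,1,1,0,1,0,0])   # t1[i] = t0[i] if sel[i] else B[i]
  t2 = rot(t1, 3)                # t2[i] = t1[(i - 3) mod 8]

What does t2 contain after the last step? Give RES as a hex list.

RES = [ 0x32  0xc0  0x65  0x0e  0x30  0x46  0x9c  0xb5 ]

→ t0 |0e|30|46|9c|10|32|29|56|
→ t1 |0e|30|46|9c|b5|32|c0|65|
→ t2 |32|c0|65|0e|30|46|9c|b5|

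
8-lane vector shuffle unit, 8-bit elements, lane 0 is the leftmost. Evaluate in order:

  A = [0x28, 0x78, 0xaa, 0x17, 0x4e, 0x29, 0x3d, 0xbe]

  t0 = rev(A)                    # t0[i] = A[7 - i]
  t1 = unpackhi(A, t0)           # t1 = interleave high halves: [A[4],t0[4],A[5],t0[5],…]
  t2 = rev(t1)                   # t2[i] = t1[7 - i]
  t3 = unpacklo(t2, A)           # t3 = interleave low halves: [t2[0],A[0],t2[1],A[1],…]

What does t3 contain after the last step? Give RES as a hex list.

RES = [0x28, 0x28, 0xbe, 0x78, 0x78, 0xaa, 0x3d, 0x17]

→ t0 |be|3d|29|4e|17|aa|78|28|
→ t1 |4e|17|29|aa|3d|78|be|28|
→ t2 |28|be|78|3d|aa|29|17|4e|
→ t3 |28|28|be|78|78|aa|3d|17|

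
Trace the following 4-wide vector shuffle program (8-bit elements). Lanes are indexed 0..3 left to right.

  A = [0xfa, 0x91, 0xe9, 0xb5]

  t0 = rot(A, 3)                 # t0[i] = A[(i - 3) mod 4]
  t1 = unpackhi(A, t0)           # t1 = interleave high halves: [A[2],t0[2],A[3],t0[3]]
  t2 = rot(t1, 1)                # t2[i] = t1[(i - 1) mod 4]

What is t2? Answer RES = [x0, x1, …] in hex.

RES = [ 0xfa  0xe9  0xb5  0xb5 ]

t0 = [0x91, 0xe9, 0xb5, 0xfa]
t1 = [0xe9, 0xb5, 0xb5, 0xfa]
t2 = [0xfa, 0xe9, 0xb5, 0xb5]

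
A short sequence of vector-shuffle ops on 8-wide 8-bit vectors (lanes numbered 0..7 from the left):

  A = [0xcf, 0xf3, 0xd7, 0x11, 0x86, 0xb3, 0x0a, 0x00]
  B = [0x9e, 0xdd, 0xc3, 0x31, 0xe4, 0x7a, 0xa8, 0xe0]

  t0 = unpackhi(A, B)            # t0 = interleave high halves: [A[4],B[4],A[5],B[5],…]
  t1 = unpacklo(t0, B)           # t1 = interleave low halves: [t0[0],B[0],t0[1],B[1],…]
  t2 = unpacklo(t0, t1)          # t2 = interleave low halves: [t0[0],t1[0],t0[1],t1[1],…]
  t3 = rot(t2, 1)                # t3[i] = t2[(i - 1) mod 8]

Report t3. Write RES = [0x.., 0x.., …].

→ t0 |86|e4|b3|7a|0a|a8|00|e0|
→ t1 |86|9e|e4|dd|b3|c3|7a|31|
→ t2 |86|86|e4|9e|b3|e4|7a|dd|
→ t3 |dd|86|86|e4|9e|b3|e4|7a|

RES = [0xdd, 0x86, 0x86, 0xe4, 0x9e, 0xb3, 0xe4, 0x7a]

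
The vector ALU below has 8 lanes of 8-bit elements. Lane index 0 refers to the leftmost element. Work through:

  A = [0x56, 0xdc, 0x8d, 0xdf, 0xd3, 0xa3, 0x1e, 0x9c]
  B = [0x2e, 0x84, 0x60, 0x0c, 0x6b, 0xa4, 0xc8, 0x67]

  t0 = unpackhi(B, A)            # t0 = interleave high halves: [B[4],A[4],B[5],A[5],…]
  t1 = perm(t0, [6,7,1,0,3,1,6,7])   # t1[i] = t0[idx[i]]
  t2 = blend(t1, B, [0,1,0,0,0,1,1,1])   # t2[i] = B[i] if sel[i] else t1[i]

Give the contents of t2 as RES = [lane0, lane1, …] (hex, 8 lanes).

RES = [0x67, 0x84, 0xd3, 0x6b, 0xa3, 0xa4, 0xc8, 0x67]

  t0: 6b d3 a4 a3 c8 1e 67 9c
  t1: 67 9c d3 6b a3 d3 67 9c
  t2: 67 84 d3 6b a3 a4 c8 67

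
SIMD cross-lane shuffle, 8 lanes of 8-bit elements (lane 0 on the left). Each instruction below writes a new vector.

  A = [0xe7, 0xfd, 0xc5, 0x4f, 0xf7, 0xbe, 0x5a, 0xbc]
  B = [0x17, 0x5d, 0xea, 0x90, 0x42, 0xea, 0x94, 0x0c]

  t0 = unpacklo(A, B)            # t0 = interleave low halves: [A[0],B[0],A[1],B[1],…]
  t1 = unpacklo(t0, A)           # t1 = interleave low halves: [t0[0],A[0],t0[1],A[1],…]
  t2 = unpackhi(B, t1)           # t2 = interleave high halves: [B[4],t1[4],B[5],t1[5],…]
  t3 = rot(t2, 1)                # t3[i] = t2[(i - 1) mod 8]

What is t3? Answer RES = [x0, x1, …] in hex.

  t0: e7 17 fd 5d c5 ea 4f 90
  t1: e7 e7 17 fd fd c5 5d 4f
  t2: 42 fd ea c5 94 5d 0c 4f
  t3: 4f 42 fd ea c5 94 5d 0c

RES = [ 0x4f  0x42  0xfd  0xea  0xc5  0x94  0x5d  0x0c ]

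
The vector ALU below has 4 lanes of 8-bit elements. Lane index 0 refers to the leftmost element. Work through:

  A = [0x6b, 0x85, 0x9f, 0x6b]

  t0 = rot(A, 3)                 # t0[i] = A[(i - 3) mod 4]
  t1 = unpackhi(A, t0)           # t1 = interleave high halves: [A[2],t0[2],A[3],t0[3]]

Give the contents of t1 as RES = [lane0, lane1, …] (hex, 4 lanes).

→ t0 |85|9f|6b|6b|
→ t1 |9f|6b|6b|6b|

RES = [0x9f, 0x6b, 0x6b, 0x6b]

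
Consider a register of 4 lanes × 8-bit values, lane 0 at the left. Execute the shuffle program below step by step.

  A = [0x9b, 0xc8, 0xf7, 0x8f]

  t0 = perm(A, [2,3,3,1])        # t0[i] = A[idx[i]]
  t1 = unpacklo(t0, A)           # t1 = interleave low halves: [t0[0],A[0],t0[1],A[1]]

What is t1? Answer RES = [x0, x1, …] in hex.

  t0: f7 8f 8f c8
  t1: f7 9b 8f c8

RES = [ 0xf7  0x9b  0x8f  0xc8 ]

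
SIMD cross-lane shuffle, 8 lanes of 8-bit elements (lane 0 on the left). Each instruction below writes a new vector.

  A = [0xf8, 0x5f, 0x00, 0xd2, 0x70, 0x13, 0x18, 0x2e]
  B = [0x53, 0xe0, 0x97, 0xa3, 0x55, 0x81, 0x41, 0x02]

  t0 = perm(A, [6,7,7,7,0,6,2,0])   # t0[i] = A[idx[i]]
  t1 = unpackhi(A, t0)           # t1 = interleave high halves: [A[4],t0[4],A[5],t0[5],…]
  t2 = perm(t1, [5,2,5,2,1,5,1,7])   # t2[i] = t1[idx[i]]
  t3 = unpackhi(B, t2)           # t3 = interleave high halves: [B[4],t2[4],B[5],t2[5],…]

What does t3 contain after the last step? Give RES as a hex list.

→ t0 |18|2e|2e|2e|f8|18|00|f8|
→ t1 |70|f8|13|18|18|00|2e|f8|
→ t2 |00|13|00|13|f8|00|f8|f8|
→ t3 |55|f8|81|00|41|f8|02|f8|

RES = [ 0x55  0xf8  0x81  0x00  0x41  0xf8  0x02  0xf8 ]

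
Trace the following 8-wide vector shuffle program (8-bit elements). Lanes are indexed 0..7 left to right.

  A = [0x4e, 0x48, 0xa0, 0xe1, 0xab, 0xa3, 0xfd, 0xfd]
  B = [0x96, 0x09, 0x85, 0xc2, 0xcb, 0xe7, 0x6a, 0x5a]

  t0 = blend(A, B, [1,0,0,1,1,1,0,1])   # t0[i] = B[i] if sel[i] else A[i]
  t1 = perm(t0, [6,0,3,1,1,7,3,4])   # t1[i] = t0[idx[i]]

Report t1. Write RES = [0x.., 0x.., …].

  t0: 96 48 a0 c2 cb e7 fd 5a
  t1: fd 96 c2 48 48 5a c2 cb

RES = [0xfd, 0x96, 0xc2, 0x48, 0x48, 0x5a, 0xc2, 0xcb]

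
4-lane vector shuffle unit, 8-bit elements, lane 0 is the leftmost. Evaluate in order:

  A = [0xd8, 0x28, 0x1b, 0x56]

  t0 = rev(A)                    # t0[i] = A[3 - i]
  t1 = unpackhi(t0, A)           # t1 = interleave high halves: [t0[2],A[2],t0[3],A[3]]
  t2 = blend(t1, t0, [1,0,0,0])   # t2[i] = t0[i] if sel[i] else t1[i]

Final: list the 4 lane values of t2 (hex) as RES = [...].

  t0: 56 1b 28 d8
  t1: 28 1b d8 56
  t2: 56 1b d8 56

RES = [ 0x56  0x1b  0xd8  0x56 ]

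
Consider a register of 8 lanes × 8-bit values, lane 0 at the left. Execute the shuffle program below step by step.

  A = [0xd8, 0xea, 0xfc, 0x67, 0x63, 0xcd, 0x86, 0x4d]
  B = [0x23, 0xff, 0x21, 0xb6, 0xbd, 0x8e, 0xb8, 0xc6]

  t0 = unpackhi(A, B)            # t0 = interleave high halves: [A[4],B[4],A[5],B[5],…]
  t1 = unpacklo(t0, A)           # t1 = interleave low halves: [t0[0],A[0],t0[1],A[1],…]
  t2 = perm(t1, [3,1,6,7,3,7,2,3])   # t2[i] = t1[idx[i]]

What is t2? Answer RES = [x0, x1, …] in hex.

RES = [0xea, 0xd8, 0x8e, 0x67, 0xea, 0x67, 0xbd, 0xea]

t0 = [0x63, 0xbd, 0xcd, 0x8e, 0x86, 0xb8, 0x4d, 0xc6]
t1 = [0x63, 0xd8, 0xbd, 0xea, 0xcd, 0xfc, 0x8e, 0x67]
t2 = [0xea, 0xd8, 0x8e, 0x67, 0xea, 0x67, 0xbd, 0xea]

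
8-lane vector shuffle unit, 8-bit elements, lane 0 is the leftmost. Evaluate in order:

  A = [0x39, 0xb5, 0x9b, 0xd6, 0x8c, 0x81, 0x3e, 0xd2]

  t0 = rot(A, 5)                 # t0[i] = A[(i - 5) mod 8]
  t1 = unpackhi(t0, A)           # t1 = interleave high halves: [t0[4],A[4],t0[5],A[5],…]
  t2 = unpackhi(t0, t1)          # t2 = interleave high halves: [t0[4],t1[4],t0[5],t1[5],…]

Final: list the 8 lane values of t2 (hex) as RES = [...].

RES = [ 0xd2  0xb5  0x39  0x3e  0xb5  0x9b  0x9b  0xd2 ]

→ t0 |d6|8c|81|3e|d2|39|b5|9b|
→ t1 |d2|8c|39|81|b5|3e|9b|d2|
→ t2 |d2|b5|39|3e|b5|9b|9b|d2|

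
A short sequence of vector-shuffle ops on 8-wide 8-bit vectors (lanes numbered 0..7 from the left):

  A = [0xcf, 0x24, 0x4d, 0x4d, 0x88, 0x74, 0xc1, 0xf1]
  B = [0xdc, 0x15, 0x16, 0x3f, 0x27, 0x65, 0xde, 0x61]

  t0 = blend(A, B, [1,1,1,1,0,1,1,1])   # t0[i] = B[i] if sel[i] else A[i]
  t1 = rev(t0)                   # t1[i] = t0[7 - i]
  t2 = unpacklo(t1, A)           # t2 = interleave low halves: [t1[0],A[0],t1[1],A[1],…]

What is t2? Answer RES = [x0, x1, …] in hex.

RES = [0x61, 0xcf, 0xde, 0x24, 0x65, 0x4d, 0x88, 0x4d]

t0 = [0xdc, 0x15, 0x16, 0x3f, 0x88, 0x65, 0xde, 0x61]
t1 = [0x61, 0xde, 0x65, 0x88, 0x3f, 0x16, 0x15, 0xdc]
t2 = [0x61, 0xcf, 0xde, 0x24, 0x65, 0x4d, 0x88, 0x4d]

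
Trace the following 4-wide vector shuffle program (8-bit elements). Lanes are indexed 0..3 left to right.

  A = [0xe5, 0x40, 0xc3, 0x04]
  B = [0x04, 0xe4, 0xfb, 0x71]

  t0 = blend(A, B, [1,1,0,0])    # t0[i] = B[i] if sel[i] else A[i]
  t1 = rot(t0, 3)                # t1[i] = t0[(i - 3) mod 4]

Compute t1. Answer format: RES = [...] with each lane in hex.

RES = [ 0xe4  0xc3  0x04  0x04 ]

→ t0 |04|e4|c3|04|
→ t1 |e4|c3|04|04|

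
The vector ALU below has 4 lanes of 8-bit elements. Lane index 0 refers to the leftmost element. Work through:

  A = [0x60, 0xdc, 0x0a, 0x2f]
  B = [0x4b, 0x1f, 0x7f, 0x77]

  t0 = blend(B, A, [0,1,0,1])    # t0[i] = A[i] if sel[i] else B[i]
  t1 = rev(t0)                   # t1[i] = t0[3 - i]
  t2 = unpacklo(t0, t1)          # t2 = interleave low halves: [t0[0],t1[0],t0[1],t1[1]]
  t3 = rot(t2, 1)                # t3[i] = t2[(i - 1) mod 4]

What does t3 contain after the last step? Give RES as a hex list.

RES = [0x7f, 0x4b, 0x2f, 0xdc]

  t0: 4b dc 7f 2f
  t1: 2f 7f dc 4b
  t2: 4b 2f dc 7f
  t3: 7f 4b 2f dc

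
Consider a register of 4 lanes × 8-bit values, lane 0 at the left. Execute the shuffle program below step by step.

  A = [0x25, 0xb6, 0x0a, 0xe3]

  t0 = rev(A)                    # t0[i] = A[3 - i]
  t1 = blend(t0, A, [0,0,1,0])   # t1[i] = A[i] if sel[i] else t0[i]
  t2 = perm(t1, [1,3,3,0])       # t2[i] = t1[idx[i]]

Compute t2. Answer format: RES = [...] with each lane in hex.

RES = [0x0a, 0x25, 0x25, 0xe3]

t0 = [0xe3, 0x0a, 0xb6, 0x25]
t1 = [0xe3, 0x0a, 0x0a, 0x25]
t2 = [0x0a, 0x25, 0x25, 0xe3]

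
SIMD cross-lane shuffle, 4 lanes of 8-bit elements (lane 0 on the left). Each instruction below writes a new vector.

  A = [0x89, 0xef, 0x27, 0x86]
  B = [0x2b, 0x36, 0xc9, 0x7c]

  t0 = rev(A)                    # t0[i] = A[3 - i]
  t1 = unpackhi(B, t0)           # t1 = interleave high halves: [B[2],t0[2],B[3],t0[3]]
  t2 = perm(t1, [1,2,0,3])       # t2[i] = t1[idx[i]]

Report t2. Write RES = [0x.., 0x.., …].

RES = [0xef, 0x7c, 0xc9, 0x89]

→ t0 |86|27|ef|89|
→ t1 |c9|ef|7c|89|
→ t2 |ef|7c|c9|89|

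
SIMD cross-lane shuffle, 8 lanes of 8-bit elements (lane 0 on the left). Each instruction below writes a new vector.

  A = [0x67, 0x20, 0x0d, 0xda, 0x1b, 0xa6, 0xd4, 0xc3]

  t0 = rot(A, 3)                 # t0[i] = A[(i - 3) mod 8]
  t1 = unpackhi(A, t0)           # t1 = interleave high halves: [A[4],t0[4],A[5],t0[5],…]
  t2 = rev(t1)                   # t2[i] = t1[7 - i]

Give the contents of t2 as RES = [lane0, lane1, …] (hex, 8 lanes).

RES = [0x1b, 0xc3, 0xda, 0xd4, 0x0d, 0xa6, 0x20, 0x1b]

t0 = [0xa6, 0xd4, 0xc3, 0x67, 0x20, 0x0d, 0xda, 0x1b]
t1 = [0x1b, 0x20, 0xa6, 0x0d, 0xd4, 0xda, 0xc3, 0x1b]
t2 = [0x1b, 0xc3, 0xda, 0xd4, 0x0d, 0xa6, 0x20, 0x1b]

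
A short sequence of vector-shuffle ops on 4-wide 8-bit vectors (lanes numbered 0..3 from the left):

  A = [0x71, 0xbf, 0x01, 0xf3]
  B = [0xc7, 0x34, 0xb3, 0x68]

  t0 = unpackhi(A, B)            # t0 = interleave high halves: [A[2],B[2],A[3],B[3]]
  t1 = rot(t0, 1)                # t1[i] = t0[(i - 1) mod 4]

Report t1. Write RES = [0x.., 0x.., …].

RES = [0x68, 0x01, 0xb3, 0xf3]

  t0: 01 b3 f3 68
  t1: 68 01 b3 f3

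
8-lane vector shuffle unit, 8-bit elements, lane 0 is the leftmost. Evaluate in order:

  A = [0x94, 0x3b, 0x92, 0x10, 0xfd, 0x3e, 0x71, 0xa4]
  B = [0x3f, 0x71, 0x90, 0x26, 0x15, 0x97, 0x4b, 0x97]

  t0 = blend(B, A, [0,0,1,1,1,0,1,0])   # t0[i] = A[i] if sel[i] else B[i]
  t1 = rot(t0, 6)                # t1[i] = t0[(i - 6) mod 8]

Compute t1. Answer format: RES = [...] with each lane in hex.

  t0: 3f 71 92 10 fd 97 71 97
  t1: 92 10 fd 97 71 97 3f 71

RES = [ 0x92  0x10  0xfd  0x97  0x71  0x97  0x3f  0x71 ]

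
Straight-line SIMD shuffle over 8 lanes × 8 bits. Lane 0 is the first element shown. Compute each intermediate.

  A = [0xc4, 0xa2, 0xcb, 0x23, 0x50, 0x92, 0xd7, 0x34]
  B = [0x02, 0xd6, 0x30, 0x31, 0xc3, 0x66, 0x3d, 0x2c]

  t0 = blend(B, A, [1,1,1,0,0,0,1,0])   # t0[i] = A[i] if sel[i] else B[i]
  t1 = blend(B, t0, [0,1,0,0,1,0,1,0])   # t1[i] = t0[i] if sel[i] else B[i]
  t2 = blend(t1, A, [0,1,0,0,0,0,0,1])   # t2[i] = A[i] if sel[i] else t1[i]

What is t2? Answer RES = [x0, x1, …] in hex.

t0 = [0xc4, 0xa2, 0xcb, 0x31, 0xc3, 0x66, 0xd7, 0x2c]
t1 = [0x02, 0xa2, 0x30, 0x31, 0xc3, 0x66, 0xd7, 0x2c]
t2 = [0x02, 0xa2, 0x30, 0x31, 0xc3, 0x66, 0xd7, 0x34]

RES = [0x02, 0xa2, 0x30, 0x31, 0xc3, 0x66, 0xd7, 0x34]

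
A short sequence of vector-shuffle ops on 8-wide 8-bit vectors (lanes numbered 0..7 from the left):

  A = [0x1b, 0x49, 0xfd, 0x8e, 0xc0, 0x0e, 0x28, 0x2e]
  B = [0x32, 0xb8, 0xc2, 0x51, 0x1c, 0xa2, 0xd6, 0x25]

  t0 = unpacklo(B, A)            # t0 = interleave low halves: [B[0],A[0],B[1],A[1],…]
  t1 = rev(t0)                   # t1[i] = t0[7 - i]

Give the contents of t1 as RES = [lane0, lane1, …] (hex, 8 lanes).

RES = [ 0x8e  0x51  0xfd  0xc2  0x49  0xb8  0x1b  0x32 ]

  t0: 32 1b b8 49 c2 fd 51 8e
  t1: 8e 51 fd c2 49 b8 1b 32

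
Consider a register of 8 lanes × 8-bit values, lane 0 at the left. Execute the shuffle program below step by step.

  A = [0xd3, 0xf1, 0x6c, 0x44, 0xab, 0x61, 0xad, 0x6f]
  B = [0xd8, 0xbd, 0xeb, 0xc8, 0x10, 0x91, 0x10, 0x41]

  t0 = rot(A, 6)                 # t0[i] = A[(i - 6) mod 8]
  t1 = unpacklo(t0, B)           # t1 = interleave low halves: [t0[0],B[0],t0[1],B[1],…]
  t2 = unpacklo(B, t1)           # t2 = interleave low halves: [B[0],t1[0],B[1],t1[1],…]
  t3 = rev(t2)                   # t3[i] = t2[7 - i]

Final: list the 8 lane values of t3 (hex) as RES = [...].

RES = [0xbd, 0xc8, 0x44, 0xeb, 0xd8, 0xbd, 0x6c, 0xd8]

t0 = [0x6c, 0x44, 0xab, 0x61, 0xad, 0x6f, 0xd3, 0xf1]
t1 = [0x6c, 0xd8, 0x44, 0xbd, 0xab, 0xeb, 0x61, 0xc8]
t2 = [0xd8, 0x6c, 0xbd, 0xd8, 0xeb, 0x44, 0xc8, 0xbd]
t3 = [0xbd, 0xc8, 0x44, 0xeb, 0xd8, 0xbd, 0x6c, 0xd8]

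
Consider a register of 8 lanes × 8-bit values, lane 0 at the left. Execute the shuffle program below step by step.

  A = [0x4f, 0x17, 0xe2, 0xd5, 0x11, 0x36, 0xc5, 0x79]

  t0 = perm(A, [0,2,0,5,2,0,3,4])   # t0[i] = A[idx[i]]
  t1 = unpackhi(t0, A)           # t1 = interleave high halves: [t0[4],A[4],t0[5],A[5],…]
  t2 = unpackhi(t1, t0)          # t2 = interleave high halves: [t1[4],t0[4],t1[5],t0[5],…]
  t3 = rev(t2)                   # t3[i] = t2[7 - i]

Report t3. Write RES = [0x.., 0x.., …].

RES = [0x11, 0x79, 0xd5, 0x11, 0x4f, 0xc5, 0xe2, 0xd5]

  t0: 4f e2 4f 36 e2 4f d5 11
  t1: e2 11 4f 36 d5 c5 11 79
  t2: d5 e2 c5 4f 11 d5 79 11
  t3: 11 79 d5 11 4f c5 e2 d5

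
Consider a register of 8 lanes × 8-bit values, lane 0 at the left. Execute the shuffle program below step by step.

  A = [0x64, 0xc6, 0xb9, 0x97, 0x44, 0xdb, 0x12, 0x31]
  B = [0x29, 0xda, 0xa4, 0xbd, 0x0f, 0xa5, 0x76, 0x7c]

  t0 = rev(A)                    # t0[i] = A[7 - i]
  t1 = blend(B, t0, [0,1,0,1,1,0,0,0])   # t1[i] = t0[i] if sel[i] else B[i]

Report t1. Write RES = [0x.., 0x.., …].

RES = [ 0x29  0x12  0xa4  0x44  0x97  0xa5  0x76  0x7c ]

  t0: 31 12 db 44 97 b9 c6 64
  t1: 29 12 a4 44 97 a5 76 7c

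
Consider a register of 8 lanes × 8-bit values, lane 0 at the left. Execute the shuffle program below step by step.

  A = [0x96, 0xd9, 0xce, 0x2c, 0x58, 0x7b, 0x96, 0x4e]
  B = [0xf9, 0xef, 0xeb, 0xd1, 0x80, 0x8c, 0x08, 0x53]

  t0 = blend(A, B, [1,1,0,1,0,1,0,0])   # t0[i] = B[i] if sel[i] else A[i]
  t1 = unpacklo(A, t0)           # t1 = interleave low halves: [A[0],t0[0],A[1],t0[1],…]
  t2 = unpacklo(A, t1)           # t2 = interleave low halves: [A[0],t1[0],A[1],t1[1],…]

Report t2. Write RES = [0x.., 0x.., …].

RES = [0x96, 0x96, 0xd9, 0xf9, 0xce, 0xd9, 0x2c, 0xef]

t0 = [0xf9, 0xef, 0xce, 0xd1, 0x58, 0x8c, 0x96, 0x4e]
t1 = [0x96, 0xf9, 0xd9, 0xef, 0xce, 0xce, 0x2c, 0xd1]
t2 = [0x96, 0x96, 0xd9, 0xf9, 0xce, 0xd9, 0x2c, 0xef]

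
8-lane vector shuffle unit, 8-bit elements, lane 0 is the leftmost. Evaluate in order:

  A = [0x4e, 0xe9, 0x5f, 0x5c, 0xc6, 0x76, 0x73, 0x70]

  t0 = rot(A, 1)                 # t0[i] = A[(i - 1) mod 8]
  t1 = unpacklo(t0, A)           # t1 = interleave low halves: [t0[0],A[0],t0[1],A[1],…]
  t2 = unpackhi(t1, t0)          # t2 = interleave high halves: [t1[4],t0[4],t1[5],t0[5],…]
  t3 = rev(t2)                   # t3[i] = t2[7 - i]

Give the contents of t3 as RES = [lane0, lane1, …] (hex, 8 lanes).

  t0: 70 4e e9 5f 5c c6 76 73
  t1: 70 4e 4e e9 e9 5f 5f 5c
  t2: e9 5c 5f c6 5f 76 5c 73
  t3: 73 5c 76 5f c6 5f 5c e9

RES = [0x73, 0x5c, 0x76, 0x5f, 0xc6, 0x5f, 0x5c, 0xe9]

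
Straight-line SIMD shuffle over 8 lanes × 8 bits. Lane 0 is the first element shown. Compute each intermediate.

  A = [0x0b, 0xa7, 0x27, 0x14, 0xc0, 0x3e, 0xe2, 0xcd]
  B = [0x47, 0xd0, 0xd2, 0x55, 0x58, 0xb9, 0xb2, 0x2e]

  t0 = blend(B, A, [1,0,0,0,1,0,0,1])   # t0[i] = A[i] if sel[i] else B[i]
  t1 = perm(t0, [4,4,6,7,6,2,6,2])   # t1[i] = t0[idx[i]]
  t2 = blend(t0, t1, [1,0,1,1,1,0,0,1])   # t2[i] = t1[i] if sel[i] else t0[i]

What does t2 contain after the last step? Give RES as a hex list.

RES = [ 0xc0  0xd0  0xb2  0xcd  0xb2  0xb9  0xb2  0xd2 ]

  t0: 0b d0 d2 55 c0 b9 b2 cd
  t1: c0 c0 b2 cd b2 d2 b2 d2
  t2: c0 d0 b2 cd b2 b9 b2 d2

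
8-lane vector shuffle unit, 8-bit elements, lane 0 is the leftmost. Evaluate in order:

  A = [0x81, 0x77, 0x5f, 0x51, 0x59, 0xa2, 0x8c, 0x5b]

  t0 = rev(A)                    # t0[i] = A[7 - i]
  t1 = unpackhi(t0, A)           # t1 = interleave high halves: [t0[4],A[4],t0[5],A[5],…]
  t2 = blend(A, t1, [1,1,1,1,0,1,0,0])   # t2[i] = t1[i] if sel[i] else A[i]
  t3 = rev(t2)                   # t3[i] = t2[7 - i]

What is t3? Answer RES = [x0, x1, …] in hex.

t0 = [0x5b, 0x8c, 0xa2, 0x59, 0x51, 0x5f, 0x77, 0x81]
t1 = [0x51, 0x59, 0x5f, 0xa2, 0x77, 0x8c, 0x81, 0x5b]
t2 = [0x51, 0x59, 0x5f, 0xa2, 0x59, 0x8c, 0x8c, 0x5b]
t3 = [0x5b, 0x8c, 0x8c, 0x59, 0xa2, 0x5f, 0x59, 0x51]

RES = [ 0x5b  0x8c  0x8c  0x59  0xa2  0x5f  0x59  0x51 ]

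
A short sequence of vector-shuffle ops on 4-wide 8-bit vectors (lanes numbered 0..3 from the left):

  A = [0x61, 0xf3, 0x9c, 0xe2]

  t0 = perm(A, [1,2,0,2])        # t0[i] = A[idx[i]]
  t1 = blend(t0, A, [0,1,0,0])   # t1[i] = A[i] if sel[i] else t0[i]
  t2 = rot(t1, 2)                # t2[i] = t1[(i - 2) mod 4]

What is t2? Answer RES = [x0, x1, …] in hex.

RES = [0x61, 0x9c, 0xf3, 0xf3]

  t0: f3 9c 61 9c
  t1: f3 f3 61 9c
  t2: 61 9c f3 f3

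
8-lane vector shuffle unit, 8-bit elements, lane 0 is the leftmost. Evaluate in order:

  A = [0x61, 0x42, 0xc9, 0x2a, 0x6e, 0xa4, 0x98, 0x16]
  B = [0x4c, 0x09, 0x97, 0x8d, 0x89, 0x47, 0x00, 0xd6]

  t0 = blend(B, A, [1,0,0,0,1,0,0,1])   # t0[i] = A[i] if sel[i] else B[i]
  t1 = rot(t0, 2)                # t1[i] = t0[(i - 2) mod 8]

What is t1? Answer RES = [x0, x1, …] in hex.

  t0: 61 09 97 8d 6e 47 00 16
  t1: 00 16 61 09 97 8d 6e 47

RES = [ 0x00  0x16  0x61  0x09  0x97  0x8d  0x6e  0x47 ]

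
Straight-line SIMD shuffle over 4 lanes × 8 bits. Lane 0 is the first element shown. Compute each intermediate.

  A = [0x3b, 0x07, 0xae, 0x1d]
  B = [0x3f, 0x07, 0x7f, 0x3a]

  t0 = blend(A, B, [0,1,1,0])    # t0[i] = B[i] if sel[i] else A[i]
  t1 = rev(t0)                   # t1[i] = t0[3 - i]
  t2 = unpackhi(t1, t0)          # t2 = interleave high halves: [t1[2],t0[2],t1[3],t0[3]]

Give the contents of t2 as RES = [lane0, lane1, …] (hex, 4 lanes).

RES = [0x07, 0x7f, 0x3b, 0x1d]

t0 = [0x3b, 0x07, 0x7f, 0x1d]
t1 = [0x1d, 0x7f, 0x07, 0x3b]
t2 = [0x07, 0x7f, 0x3b, 0x1d]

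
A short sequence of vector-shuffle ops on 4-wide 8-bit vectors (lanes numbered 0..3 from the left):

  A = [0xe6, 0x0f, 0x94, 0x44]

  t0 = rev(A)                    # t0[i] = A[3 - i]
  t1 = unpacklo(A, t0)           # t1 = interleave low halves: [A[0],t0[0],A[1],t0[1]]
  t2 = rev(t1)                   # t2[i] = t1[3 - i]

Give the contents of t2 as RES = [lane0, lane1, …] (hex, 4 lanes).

→ t0 |44|94|0f|e6|
→ t1 |e6|44|0f|94|
→ t2 |94|0f|44|e6|

RES = [0x94, 0x0f, 0x44, 0xe6]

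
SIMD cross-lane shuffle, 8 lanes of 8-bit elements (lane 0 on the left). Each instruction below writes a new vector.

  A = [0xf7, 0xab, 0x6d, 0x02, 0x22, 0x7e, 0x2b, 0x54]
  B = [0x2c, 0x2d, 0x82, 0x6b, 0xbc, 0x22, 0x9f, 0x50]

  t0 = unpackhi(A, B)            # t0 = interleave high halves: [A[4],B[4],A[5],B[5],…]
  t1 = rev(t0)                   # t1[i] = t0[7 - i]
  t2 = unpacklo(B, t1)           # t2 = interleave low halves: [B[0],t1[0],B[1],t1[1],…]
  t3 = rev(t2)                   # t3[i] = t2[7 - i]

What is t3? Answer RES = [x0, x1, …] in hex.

RES = [0x2b, 0x6b, 0x9f, 0x82, 0x54, 0x2d, 0x50, 0x2c]

→ t0 |22|bc|7e|22|2b|9f|54|50|
→ t1 |50|54|9f|2b|22|7e|bc|22|
→ t2 |2c|50|2d|54|82|9f|6b|2b|
→ t3 |2b|6b|9f|82|54|2d|50|2c|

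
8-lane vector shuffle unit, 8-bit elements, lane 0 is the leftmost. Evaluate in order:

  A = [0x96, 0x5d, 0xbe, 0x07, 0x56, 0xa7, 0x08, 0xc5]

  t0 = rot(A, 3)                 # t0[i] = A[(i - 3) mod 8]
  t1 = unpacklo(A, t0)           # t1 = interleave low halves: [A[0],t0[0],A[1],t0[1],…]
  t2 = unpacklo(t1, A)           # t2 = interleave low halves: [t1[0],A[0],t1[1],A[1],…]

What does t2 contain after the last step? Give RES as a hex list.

RES = [0x96, 0x96, 0xa7, 0x5d, 0x5d, 0xbe, 0x08, 0x07]

→ t0 |a7|08|c5|96|5d|be|07|56|
→ t1 |96|a7|5d|08|be|c5|07|96|
→ t2 |96|96|a7|5d|5d|be|08|07|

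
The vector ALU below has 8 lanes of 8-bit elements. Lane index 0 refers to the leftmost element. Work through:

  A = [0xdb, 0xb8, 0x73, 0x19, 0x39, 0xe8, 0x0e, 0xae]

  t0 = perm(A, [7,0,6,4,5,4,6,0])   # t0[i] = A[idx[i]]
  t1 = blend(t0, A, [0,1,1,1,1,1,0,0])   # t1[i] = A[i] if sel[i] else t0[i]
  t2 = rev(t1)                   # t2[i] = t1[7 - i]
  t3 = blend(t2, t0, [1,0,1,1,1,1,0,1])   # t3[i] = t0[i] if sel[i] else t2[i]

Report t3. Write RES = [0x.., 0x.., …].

t0 = [0xae, 0xdb, 0x0e, 0x39, 0xe8, 0x39, 0x0e, 0xdb]
t1 = [0xae, 0xb8, 0x73, 0x19, 0x39, 0xe8, 0x0e, 0xdb]
t2 = [0xdb, 0x0e, 0xe8, 0x39, 0x19, 0x73, 0xb8, 0xae]
t3 = [0xae, 0x0e, 0x0e, 0x39, 0xe8, 0x39, 0xb8, 0xdb]

RES = [ 0xae  0x0e  0x0e  0x39  0xe8  0x39  0xb8  0xdb ]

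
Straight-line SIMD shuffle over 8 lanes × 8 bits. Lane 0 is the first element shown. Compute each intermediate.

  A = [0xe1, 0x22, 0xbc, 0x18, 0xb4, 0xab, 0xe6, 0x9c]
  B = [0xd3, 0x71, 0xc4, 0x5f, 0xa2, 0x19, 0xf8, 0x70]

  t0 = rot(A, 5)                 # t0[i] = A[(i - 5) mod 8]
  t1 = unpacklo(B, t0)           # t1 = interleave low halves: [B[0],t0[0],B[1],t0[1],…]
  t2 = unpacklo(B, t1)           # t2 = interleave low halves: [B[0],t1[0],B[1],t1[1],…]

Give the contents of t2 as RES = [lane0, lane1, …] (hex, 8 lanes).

RES = [0xd3, 0xd3, 0x71, 0x18, 0xc4, 0x71, 0x5f, 0xb4]

t0 = [0x18, 0xb4, 0xab, 0xe6, 0x9c, 0xe1, 0x22, 0xbc]
t1 = [0xd3, 0x18, 0x71, 0xb4, 0xc4, 0xab, 0x5f, 0xe6]
t2 = [0xd3, 0xd3, 0x71, 0x18, 0xc4, 0x71, 0x5f, 0xb4]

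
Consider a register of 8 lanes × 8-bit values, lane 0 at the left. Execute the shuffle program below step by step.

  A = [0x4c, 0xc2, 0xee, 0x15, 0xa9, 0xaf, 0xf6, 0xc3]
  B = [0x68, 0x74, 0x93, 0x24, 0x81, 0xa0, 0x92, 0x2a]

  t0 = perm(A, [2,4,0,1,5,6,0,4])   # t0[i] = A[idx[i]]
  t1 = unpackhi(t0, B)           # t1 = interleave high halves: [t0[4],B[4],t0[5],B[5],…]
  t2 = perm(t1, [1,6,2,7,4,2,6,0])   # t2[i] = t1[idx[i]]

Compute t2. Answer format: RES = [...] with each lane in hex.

  t0: ee a9 4c c2 af f6 4c a9
  t1: af 81 f6 a0 4c 92 a9 2a
  t2: 81 a9 f6 2a 4c f6 a9 af

RES = [0x81, 0xa9, 0xf6, 0x2a, 0x4c, 0xf6, 0xa9, 0xaf]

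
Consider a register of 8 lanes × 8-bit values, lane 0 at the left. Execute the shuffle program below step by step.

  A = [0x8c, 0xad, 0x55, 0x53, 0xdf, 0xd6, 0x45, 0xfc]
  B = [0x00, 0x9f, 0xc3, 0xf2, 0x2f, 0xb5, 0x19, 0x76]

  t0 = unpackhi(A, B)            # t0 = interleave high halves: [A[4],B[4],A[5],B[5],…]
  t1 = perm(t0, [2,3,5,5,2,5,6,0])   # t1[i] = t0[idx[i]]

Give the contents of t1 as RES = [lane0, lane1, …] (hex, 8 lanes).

t0 = [0xdf, 0x2f, 0xd6, 0xb5, 0x45, 0x19, 0xfc, 0x76]
t1 = [0xd6, 0xb5, 0x19, 0x19, 0xd6, 0x19, 0xfc, 0xdf]

RES = [ 0xd6  0xb5  0x19  0x19  0xd6  0x19  0xfc  0xdf ]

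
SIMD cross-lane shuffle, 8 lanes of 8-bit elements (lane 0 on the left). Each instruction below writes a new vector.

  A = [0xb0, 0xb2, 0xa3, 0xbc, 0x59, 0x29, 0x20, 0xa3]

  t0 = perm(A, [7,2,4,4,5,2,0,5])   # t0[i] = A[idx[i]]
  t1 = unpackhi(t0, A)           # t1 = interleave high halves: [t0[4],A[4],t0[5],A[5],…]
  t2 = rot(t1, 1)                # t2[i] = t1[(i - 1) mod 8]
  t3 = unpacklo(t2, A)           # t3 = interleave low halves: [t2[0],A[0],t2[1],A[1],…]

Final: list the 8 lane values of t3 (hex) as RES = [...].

  t0: a3 a3 59 59 29 a3 b0 29
  t1: 29 59 a3 29 b0 20 29 a3
  t2: a3 29 59 a3 29 b0 20 29
  t3: a3 b0 29 b2 59 a3 a3 bc

RES = [0xa3, 0xb0, 0x29, 0xb2, 0x59, 0xa3, 0xa3, 0xbc]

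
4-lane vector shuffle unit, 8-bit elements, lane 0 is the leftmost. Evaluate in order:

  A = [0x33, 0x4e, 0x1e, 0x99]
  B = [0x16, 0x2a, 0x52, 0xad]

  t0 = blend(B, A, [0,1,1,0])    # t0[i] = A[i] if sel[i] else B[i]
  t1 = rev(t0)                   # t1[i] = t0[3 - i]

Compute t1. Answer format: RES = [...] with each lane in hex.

RES = [ 0xad  0x1e  0x4e  0x16 ]

  t0: 16 4e 1e ad
  t1: ad 1e 4e 16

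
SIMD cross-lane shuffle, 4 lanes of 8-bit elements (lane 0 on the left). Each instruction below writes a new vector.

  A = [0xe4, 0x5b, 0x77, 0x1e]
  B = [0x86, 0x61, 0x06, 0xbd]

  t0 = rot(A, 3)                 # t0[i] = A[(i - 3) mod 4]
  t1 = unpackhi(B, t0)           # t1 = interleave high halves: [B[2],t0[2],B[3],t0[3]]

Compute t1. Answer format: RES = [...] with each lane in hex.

  t0: 5b 77 1e e4
  t1: 06 1e bd e4

RES = [0x06, 0x1e, 0xbd, 0xe4]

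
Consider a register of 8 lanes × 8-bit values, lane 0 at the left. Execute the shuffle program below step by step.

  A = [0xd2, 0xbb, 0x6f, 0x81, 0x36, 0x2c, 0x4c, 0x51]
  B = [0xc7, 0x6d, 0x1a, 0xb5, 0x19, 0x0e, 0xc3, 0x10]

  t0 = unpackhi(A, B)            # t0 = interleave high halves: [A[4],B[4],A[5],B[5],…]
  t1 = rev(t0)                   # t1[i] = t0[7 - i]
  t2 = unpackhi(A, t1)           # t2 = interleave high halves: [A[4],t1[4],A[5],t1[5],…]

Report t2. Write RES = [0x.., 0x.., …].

→ t0 |36|19|2c|0e|4c|c3|51|10|
→ t1 |10|51|c3|4c|0e|2c|19|36|
→ t2 |36|0e|2c|2c|4c|19|51|36|

RES = [0x36, 0x0e, 0x2c, 0x2c, 0x4c, 0x19, 0x51, 0x36]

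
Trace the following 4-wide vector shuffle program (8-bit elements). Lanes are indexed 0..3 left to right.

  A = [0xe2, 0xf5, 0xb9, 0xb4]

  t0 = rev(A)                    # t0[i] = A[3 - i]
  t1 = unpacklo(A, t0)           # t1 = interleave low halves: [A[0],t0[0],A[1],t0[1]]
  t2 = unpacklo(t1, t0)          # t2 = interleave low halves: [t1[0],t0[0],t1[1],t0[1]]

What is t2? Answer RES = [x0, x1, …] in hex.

  t0: b4 b9 f5 e2
  t1: e2 b4 f5 b9
  t2: e2 b4 b4 b9

RES = [0xe2, 0xb4, 0xb4, 0xb9]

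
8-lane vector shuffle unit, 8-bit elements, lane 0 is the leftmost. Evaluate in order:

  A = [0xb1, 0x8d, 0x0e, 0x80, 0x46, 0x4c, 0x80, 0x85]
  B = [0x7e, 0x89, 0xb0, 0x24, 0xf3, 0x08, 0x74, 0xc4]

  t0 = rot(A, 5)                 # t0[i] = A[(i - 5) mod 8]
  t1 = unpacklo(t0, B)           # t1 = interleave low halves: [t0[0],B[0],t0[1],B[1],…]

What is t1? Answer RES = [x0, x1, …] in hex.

t0 = [0x80, 0x46, 0x4c, 0x80, 0x85, 0xb1, 0x8d, 0x0e]
t1 = [0x80, 0x7e, 0x46, 0x89, 0x4c, 0xb0, 0x80, 0x24]

RES = [ 0x80  0x7e  0x46  0x89  0x4c  0xb0  0x80  0x24 ]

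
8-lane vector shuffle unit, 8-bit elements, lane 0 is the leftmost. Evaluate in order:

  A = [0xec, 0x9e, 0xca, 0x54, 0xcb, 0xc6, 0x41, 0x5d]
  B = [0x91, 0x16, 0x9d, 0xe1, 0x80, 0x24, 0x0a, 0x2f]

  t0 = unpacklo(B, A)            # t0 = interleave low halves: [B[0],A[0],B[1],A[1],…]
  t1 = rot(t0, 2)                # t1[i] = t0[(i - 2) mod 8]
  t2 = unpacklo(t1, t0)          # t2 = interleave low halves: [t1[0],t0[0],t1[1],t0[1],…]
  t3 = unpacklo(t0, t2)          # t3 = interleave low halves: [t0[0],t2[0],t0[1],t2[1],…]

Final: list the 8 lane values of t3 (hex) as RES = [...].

RES = [0x91, 0xe1, 0xec, 0x91, 0x16, 0x54, 0x9e, 0xec]

  t0: 91 ec 16 9e 9d ca e1 54
  t1: e1 54 91 ec 16 9e 9d ca
  t2: e1 91 54 ec 91 16 ec 9e
  t3: 91 e1 ec 91 16 54 9e ec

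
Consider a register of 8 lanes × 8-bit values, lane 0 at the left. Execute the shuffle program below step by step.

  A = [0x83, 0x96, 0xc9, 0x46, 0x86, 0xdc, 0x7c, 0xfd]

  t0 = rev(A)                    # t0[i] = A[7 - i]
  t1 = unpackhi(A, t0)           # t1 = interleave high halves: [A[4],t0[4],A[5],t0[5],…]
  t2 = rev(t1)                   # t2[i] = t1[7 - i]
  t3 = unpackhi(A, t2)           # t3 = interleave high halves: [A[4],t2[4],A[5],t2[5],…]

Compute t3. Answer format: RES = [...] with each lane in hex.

t0 = [0xfd, 0x7c, 0xdc, 0x86, 0x46, 0xc9, 0x96, 0x83]
t1 = [0x86, 0x46, 0xdc, 0xc9, 0x7c, 0x96, 0xfd, 0x83]
t2 = [0x83, 0xfd, 0x96, 0x7c, 0xc9, 0xdc, 0x46, 0x86]
t3 = [0x86, 0xc9, 0xdc, 0xdc, 0x7c, 0x46, 0xfd, 0x86]

RES = [ 0x86  0xc9  0xdc  0xdc  0x7c  0x46  0xfd  0x86 ]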